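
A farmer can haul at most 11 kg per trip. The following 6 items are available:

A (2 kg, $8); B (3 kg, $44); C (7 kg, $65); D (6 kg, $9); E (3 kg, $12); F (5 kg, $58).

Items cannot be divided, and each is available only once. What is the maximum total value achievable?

Check high-value combinations within 11 kg:
- B+E+F: weight 3+3+5=11, value 44+12+58=114
- A+B+F: weight 2+3+5=10, value 8+44+58=110
- B+C: weight 3+7=10, value 44+65=109
Best: $114.

$114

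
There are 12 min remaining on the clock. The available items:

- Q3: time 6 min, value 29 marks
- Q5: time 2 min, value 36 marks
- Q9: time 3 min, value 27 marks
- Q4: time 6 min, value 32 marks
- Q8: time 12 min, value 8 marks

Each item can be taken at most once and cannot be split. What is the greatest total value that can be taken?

This is a 0/1 knapsack; check combinations near the capacity.
- Q5+Q9+Q4: time 2+3+6=11, value 36+27+32=95
- Q3+Q5+Q9: time 6+2+3=11, value 29+36+27=92
- Q5+Q4: time 2+6=8, value 36+32=68
- Q3+Q5: time 6+2=8, value 29+36=65
- Q5+Q9: time 2+3=5, value 36+27=63
Best: 95 marks.

95 marks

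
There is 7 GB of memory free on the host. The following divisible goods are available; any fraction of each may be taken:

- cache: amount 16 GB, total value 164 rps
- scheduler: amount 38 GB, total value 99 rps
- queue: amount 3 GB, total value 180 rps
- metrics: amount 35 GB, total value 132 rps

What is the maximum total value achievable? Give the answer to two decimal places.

Take in order of value per unit:
- queue (180/3 per unit): all 3 → value 180, running total 180.00
- cache (164/16 per unit): 4 of 16 → value 4×164/16 = 41.0000, running total 221.00
Total 221.00.

221.00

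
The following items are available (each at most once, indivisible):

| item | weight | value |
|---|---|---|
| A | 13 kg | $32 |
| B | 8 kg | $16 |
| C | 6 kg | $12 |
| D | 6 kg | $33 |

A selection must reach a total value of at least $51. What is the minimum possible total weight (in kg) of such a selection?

Subsets with value ≥ 51, sorted by total weight:
- A+D: weight 19, value 65
- B+C+D: weight 20, value 61
- A+C+D: weight 25, value 77
Minimum weight: 19 kg.

19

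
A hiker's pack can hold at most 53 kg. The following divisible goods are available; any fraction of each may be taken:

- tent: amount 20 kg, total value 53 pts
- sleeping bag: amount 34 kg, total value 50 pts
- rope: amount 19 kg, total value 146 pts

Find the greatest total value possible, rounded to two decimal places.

219.59

Take in order of value per unit:
- rope (146/19 per unit): all 19 → value 146, running total 146.00
- tent (53/20 per unit): all 20 → value 53, running total 199.00
- sleeping bag (50/34 per unit): 14 of 34 → value 14×50/34 = 20.5882, running total 219.59
Total 219.59.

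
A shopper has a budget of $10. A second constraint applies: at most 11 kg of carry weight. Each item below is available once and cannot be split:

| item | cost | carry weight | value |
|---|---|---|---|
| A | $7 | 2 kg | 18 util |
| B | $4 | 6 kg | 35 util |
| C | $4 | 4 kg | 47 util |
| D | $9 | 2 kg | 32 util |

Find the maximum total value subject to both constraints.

82 util

Feasible sets respecting both limits:
- B+C: cost 8, carry weight 10, value 82
- C: cost 4, carry weight 4, value 47
- B: cost 4, carry weight 6, value 35
- D: cost 9, carry weight 2, value 32
Best: 82 util.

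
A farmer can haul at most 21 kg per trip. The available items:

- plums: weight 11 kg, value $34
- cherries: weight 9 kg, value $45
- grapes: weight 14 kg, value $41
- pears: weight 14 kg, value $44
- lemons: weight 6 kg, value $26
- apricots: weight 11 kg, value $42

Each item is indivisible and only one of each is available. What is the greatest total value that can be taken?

$87

Check high-value combinations within 21 kg:
- cherries+apricots: weight 9+11=20, value 45+42=87
- plums+cherries: weight 11+9=20, value 34+45=79
- cherries+lemons: weight 9+6=15, value 45+26=71
- pears+lemons: weight 14+6=20, value 44+26=70
Best: $87.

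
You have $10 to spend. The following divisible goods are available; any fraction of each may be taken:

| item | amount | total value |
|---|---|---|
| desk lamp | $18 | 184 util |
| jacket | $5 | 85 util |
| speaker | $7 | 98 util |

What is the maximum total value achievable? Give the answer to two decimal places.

155.00

Take in order of value per unit:
- jacket (85/5 per unit): all 5 → value 85, running total 85.00
- speaker (98/7 per unit): 5 of 7 → value 5×98/7 = 70.0000, running total 155.00
Total 155.00.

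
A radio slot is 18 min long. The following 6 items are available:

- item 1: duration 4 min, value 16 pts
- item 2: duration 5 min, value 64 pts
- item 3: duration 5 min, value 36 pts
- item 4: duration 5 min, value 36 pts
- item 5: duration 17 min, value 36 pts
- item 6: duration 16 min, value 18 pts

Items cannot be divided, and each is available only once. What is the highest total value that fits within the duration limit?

This is a 0/1 knapsack; check combinations near the capacity.
- item 2+item 3+item 4: duration 5+5+5=15, value 64+36+36=136
- item 1+item 2+item 3: duration 4+5+5=14, value 16+64+36=116
- item 1+item 2+item 4: duration 4+5+5=14, value 16+64+36=116
- item 2+item 3: duration 5+5=10, value 64+36=100
- item 2+item 4: duration 5+5=10, value 64+36=100
Best: 136 pts.

136 pts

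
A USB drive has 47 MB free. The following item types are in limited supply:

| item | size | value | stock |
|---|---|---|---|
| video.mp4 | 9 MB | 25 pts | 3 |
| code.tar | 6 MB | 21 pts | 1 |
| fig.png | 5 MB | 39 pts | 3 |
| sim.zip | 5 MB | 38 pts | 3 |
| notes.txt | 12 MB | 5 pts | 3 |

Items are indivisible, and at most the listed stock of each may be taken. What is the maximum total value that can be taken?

Best selections within size 47 and stock limits:
- 1×video.mp4 + 1×code.tar + 3×fig.png + 3×sim.zip: size 45, value 277
- 1×video.mp4 + 3×fig.png + 3×sim.zip: size 39, value 256
Best: 277 pts.

277 pts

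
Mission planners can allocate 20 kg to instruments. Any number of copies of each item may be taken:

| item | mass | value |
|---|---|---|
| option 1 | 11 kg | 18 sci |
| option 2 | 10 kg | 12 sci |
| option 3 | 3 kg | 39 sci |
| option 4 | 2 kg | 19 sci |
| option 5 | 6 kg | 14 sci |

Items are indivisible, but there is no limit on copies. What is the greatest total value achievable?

253 sci

Best value-per-unit is option 3 at 39/3; filling with it alone gives 6×39 = 234.
Optimal mix: 6×option 3 + 1×option 4 → mass 20, value 253.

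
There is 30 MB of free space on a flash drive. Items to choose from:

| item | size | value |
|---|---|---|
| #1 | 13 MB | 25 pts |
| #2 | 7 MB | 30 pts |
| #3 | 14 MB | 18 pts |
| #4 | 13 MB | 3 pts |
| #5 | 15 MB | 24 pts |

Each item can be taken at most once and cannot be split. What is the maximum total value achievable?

55 pts

This is a 0/1 knapsack; check combinations near the capacity.
- #1+#2: size 13+7=20, value 25+30=55
- #2+#5: size 7+15=22, value 30+24=54
- #1+#5: size 13+15=28, value 25+24=49
Best: 55 pts.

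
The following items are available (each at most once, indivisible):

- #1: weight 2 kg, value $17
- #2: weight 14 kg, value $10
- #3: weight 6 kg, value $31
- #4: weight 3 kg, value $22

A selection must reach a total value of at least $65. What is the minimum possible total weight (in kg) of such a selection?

Subsets with value ≥ 65, sorted by total weight:
- #1+#3+#4: weight 11, value 70
- #1+#2+#3+#4: weight 25, value 80
Minimum weight: 11 kg.

11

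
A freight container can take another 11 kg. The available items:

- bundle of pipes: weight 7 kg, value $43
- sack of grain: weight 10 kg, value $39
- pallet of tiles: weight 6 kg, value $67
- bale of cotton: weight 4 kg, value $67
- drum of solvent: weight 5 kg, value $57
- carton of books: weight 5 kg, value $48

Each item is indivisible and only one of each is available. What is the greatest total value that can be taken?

$134

Check high-value combinations within 11 kg:
- pallet of tiles+bale of cotton: weight 6+4=10, value 67+67=134
- bale of cotton+drum of solvent: weight 4+5=9, value 67+57=124
- pallet of tiles+drum of solvent: weight 6+5=11, value 67+57=124
- bale of cotton+carton of books: weight 4+5=9, value 67+48=115
Best: $134.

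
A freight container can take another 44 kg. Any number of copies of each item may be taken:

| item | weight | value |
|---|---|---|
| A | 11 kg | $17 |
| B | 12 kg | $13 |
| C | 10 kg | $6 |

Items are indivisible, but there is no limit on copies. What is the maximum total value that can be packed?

Best value-per-unit is A at 17/11, and filling with it alone uses weight 4×11=44. No mix of the others beats 4×17 = 68.

$68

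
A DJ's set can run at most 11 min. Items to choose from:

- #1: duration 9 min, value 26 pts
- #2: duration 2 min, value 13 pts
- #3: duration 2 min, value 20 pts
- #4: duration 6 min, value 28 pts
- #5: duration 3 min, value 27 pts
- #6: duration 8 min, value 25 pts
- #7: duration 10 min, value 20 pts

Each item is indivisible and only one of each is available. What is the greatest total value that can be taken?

Check high-value combinations within 11 min:
- #3+#4+#5: duration 2+6+3=11, value 20+28+27=75
- #2+#4+#5: duration 2+6+3=11, value 13+28+27=68
- #2+#3+#4: duration 2+2+6=10, value 13+20+28=61
- #2+#3+#5: duration 2+2+3=7, value 13+20+27=60
Best: 75 pts.

75 pts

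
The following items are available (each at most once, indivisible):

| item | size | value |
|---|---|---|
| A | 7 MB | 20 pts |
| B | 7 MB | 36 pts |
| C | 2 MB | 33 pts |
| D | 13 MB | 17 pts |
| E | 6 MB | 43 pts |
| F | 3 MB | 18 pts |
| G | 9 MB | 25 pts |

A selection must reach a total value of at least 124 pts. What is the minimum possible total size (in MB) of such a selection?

18

Subsets with value ≥ 124, sorted by total size:
- B+C+E+F: size 18, value 130
- A+B+C+E: size 22, value 132
Minimum size: 18 MB.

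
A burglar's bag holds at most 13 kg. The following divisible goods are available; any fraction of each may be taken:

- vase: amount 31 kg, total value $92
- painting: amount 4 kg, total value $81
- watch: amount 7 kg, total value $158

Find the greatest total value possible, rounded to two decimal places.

244.94

Take in order of value per unit:
- watch (158/7 per unit): all 7 → value 158, running total 158.00
- painting (81/4 per unit): all 4 → value 81, running total 239.00
- vase (92/31 per unit): 2 of 31 → value 2×92/31 = 5.9355, running total 244.94
Total 244.94.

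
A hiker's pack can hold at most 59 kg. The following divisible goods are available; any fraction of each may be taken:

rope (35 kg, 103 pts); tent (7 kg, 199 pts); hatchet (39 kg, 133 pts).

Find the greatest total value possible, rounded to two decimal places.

370.26

Take in order of value per unit:
- tent (199/7 per unit): all 7 → value 199, running total 199.00
- hatchet (133/39 per unit): all 39 → value 133, running total 332.00
- rope (103/35 per unit): 13 of 35 → value 13×103/35 = 38.2571, running total 370.26
Total 370.26.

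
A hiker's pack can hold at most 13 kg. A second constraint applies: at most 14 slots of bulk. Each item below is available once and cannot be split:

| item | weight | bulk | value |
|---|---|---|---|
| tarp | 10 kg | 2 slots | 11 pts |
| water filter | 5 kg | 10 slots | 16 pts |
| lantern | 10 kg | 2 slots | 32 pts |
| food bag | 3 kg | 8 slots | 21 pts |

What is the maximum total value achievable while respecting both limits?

53 pts

Feasible sets respecting both limits:
- lantern+food bag: weight 13, bulk 10, value 53
- lantern: weight 10, bulk 2, value 32
- tarp+food bag: weight 13, bulk 10, value 32
- food bag: weight 3, bulk 8, value 21
Best: 53 pts.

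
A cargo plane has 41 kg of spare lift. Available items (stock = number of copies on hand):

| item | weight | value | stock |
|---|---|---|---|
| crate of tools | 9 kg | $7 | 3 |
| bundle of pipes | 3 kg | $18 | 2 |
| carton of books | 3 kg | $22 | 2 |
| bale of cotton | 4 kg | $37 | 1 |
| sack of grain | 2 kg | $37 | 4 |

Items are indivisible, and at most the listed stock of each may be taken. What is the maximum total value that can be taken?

Top feasible selections:
- 1×crate of tools + 2×bundle of pipes + 2×carton of books + 1×bale of cotton + 4×sack of grain: weight 33, value 272
- 2×bundle of pipes + 2×carton of books + 1×bale of cotton + 4×sack of grain: weight 24, value 265
Best: $272.

$272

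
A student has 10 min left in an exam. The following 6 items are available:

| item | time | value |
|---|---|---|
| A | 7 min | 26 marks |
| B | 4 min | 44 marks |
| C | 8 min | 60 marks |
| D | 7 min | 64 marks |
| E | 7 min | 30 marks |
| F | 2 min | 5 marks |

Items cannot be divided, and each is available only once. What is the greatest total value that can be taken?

Check high-value combinations within 10 min:
- D+F: time 7+2=9, value 64+5=69
- C+F: time 8+2=10, value 60+5=65
- D: time 7, value 64
- C: time 8, value 60
Best: 69 marks.

69 marks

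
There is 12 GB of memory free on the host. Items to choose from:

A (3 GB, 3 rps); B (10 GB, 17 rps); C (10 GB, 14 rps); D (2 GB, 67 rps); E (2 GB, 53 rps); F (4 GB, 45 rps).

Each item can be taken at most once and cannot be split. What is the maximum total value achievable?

168 rps

Check high-value combinations within 12 GB:
- A+D+E+F: memory 3+2+2+4=11, value 3+67+53+45=168
- D+E+F: memory 2+2+4=8, value 67+53+45=165
- A+D+E: memory 3+2+2=7, value 3+67+53=123
- D+E: memory 2+2=4, value 67+53=120
- A+D+F: memory 3+2+4=9, value 3+67+45=115
Best: 168 rps.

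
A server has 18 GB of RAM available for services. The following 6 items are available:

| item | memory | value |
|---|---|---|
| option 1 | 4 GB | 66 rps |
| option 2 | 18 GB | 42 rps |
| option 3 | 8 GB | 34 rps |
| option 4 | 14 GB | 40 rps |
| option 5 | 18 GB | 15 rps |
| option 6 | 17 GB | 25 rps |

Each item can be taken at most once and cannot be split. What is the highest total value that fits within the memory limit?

106 rps

Check high-value combinations within 18 GB:
- option 1+option 4: memory 4+14=18, value 66+40=106
- option 1+option 3: memory 4+8=12, value 66+34=100
- option 1: memory 4, value 66
- option 2: memory 18, value 42
- option 4: memory 14, value 40
Best: 106 rps.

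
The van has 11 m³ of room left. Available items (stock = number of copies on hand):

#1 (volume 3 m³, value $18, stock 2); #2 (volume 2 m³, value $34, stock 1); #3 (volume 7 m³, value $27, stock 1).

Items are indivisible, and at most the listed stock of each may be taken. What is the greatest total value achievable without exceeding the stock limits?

$70

Top feasible selections:
- 2×#1 + 1×#2: volume 8, value 70
- 1×#2 + 1×#3: volume 9, value 61
- 1×#1 + 1×#2: volume 5, value 52
Best: $70.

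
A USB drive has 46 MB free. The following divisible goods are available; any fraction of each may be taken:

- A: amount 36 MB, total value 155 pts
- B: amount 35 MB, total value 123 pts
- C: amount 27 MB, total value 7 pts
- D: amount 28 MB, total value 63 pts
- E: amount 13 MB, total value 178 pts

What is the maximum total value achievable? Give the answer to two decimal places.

Take in order of value per unit:
- E (178/13 per unit): all 13 → value 178, running total 178.00
- A (155/36 per unit): 33 of 36 → value 33×155/36 = 142.0833, running total 320.08
Total 320.08.

320.08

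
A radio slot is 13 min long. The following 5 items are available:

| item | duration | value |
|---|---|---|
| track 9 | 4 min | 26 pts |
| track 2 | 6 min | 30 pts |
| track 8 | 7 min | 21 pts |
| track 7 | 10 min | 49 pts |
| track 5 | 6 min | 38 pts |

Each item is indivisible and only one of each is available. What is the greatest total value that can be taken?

68 pts

This is a 0/1 knapsack; check combinations near the capacity.
- track 2+track 5: duration 6+6=12, value 30+38=68
- track 9+track 5: duration 4+6=10, value 26+38=64
- track 8+track 5: duration 7+6=13, value 21+38=59
- track 9+track 2: duration 4+6=10, value 26+30=56
Best: 68 pts.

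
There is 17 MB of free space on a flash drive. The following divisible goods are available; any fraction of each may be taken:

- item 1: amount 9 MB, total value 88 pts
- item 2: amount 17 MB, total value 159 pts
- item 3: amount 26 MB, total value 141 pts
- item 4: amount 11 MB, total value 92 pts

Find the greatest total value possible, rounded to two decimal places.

162.82

Take in order of value per unit:
- item 1 (88/9 per unit): all 9 → value 88, running total 88.00
- item 2 (159/17 per unit): 8 of 17 → value 8×159/17 = 74.8235, running total 162.82
Total 162.82.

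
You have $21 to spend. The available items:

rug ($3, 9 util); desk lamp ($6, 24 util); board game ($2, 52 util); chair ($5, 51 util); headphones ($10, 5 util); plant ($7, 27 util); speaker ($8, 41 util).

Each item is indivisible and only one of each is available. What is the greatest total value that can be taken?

Check high-value combinations within $21:
- desk lamp+board game+chair+speaker: cost 6+2+5+8=21, value 24+52+51+41=168
- desk lamp+board game+chair+plant: cost 6+2+5+7=20, value 24+52+51+27=154
- rug+board game+chair+speaker: cost 3+2+5+8=18, value 9+52+51+41=153
- board game+chair+speaker: cost 2+5+8=15, value 52+51+41=144
Best: 168 util.

168 util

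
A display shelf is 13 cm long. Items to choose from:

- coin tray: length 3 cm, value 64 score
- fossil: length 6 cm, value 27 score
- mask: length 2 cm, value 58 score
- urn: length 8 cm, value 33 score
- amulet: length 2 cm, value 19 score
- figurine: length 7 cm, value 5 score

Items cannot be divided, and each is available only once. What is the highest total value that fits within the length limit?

Check high-value combinations within 13 cm:
- coin tray+fossil+mask+amulet: length 3+6+2+2=13, value 64+27+58+19=168
- coin tray+mask+urn: length 3+2+8=13, value 64+58+33=155
- coin tray+fossil+mask: length 3+6+2=11, value 64+27+58=149
- coin tray+mask+amulet: length 3+2+2=7, value 64+58+19=141
- coin tray+mask+figurine: length 3+2+7=12, value 64+58+5=127
Best: 168 score.

168 score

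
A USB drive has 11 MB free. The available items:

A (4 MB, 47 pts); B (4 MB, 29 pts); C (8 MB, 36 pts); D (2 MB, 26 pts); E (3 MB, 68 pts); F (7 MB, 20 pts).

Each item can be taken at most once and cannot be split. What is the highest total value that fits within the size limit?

Check high-value combinations within 11 MB:
- A+B+E: size 4+4+3=11, value 47+29+68=144
- A+D+E: size 4+2+3=9, value 47+26+68=141
- B+D+E: size 4+2+3=9, value 29+26+68=123
- A+E: size 4+3=7, value 47+68=115
Best: 144 pts.

144 pts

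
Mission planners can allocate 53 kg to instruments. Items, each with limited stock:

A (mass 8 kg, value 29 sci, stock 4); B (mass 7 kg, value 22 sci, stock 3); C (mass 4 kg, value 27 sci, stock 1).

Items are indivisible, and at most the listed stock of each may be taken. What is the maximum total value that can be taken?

187 sci

Best selections within mass 53 and stock limits:
- 4×A + 2×B + 1×C: mass 50, value 187
- 4×A + 3×B: mass 53, value 182
- 3×A + 3×B + 1×C: mass 49, value 180
Best: 187 sci.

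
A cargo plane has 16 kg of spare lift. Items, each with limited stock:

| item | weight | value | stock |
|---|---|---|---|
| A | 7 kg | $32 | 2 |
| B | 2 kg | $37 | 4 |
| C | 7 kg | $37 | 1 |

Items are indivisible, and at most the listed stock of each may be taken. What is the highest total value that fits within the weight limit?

$185

Best selections within weight 16 and stock limits:
- 4×B + 1×C: weight 15, value 185
- 1×A + 4×B: weight 15, value 180
Best: $185.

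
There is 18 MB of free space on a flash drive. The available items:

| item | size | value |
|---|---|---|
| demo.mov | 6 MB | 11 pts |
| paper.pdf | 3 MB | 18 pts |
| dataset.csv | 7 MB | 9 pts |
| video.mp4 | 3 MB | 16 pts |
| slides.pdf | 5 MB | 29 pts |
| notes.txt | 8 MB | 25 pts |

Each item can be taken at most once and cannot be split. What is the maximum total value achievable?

This is a 0/1 knapsack; check combinations near the capacity.
- demo.mov+paper.pdf+video.mp4+slides.pdf: size 6+3+3+5=17, value 11+18+16+29=74
- paper.pdf+slides.pdf+notes.txt: size 3+5+8=16, value 18+29+25=72
- paper.pdf+dataset.csv+video.mp4+slides.pdf: size 3+7+3+5=18, value 18+9+16+29=72
- video.mp4+slides.pdf+notes.txt: size 3+5+8=16, value 16+29+25=70
- paper.pdf+video.mp4+slides.pdf: size 3+3+5=11, value 18+16+29=63
Best: 74 pts.

74 pts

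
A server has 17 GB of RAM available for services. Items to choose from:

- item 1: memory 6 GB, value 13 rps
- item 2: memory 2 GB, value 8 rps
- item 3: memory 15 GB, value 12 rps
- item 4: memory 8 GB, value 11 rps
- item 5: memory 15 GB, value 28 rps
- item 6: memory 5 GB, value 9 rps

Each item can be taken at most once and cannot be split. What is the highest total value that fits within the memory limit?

36 rps

Check high-value combinations within 17 GB:
- item 2+item 5: memory 2+15=17, value 8+28=36
- item 1+item 2+item 4: memory 6+2+8=16, value 13+8+11=32
- item 1+item 2+item 6: memory 6+2+5=13, value 13+8+9=30
Best: 36 rps.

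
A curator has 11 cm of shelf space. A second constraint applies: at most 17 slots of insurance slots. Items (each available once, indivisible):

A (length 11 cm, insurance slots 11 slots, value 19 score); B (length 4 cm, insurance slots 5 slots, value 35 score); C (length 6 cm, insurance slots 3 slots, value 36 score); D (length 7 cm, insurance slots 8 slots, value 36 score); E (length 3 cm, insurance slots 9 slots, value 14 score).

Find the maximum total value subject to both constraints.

71 score

Feasible sets respecting both limits:
- B+C: length 10, insurance slots 8, value 71
- B+D: length 11, insurance slots 13, value 71
- C+E: length 9, insurance slots 12, value 50
Best: 71 score.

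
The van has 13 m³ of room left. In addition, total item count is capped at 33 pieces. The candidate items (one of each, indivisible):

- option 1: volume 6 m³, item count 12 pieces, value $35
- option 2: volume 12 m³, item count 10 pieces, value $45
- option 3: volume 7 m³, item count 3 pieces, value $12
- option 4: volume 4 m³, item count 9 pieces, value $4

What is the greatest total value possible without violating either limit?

$47

Feasible sets respecting both limits:
- option 1+option 3: volume 13, item count 15, value 47
- option 2: volume 12, item count 10, value 45
- option 1+option 4: volume 10, item count 21, value 39
- option 1: volume 6, item count 12, value 35
Best: $47.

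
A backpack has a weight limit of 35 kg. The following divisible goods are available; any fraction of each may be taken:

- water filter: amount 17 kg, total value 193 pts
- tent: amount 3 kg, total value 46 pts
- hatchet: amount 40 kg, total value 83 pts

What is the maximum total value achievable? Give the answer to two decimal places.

270.13

Take in order of value per unit:
- tent (46/3 per unit): all 3 → value 46, running total 46.00
- water filter (193/17 per unit): all 17 → value 193, running total 239.00
- hatchet (83/40 per unit): 15 of 40 → value 15×83/40 = 31.1250, running total 270.13
Total 270.13.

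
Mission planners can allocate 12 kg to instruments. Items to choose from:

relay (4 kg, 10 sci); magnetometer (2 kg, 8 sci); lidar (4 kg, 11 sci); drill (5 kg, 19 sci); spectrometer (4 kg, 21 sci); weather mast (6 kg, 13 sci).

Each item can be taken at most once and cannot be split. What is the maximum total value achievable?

48 sci

This is a 0/1 knapsack; check combinations near the capacity.
- magnetometer+drill+spectrometer: mass 2+5+4=11, value 8+19+21=48
- relay+lidar+spectrometer: mass 4+4+4=12, value 10+11+21=42
- magnetometer+spectrometer+weather mast: mass 2+4+6=12, value 8+21+13=42
- drill+spectrometer: mass 5+4=9, value 19+21=40
- magnetometer+lidar+spectrometer: mass 2+4+4=10, value 8+11+21=40
Best: 48 sci.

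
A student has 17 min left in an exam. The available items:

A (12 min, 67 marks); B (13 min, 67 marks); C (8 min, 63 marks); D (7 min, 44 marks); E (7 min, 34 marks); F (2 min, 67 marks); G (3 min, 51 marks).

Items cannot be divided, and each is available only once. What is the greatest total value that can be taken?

This is a 0/1 knapsack; check combinations near the capacity.
- A+F+G: time 12+2+3=17, value 67+67+51=185
- C+F+G: time 8+2+3=13, value 63+67+51=181
- C+D+F: time 8+7+2=17, value 63+44+67=174
- C+E+F: time 8+7+2=17, value 63+34+67=164
- D+F+G: time 7+2+3=12, value 44+67+51=162
Best: 185 marks.

185 marks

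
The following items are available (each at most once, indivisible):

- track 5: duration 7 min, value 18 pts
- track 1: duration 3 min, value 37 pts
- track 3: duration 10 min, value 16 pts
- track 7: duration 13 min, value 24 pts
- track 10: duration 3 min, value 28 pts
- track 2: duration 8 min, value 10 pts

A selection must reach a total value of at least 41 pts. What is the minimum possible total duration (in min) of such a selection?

6

Subsets with value ≥ 41, sorted by total duration:
- track 1+track 10: duration 6, value 65
- track 5+track 1: duration 10, value 55
Minimum duration: 6 min.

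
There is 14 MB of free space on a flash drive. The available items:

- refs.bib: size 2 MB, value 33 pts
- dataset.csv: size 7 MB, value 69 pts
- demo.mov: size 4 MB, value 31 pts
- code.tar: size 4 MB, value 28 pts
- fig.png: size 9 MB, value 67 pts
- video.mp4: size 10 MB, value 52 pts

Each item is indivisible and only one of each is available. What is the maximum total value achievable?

133 pts

Check high-value combinations within 14 MB:
- refs.bib+dataset.csv+demo.mov: size 2+7+4=13, value 33+69+31=133
- refs.bib+dataset.csv+code.tar: size 2+7+4=13, value 33+69+28=130
- refs.bib+dataset.csv: size 2+7=9, value 33+69=102
- dataset.csv+demo.mov: size 7+4=11, value 69+31=100
Best: 133 pts.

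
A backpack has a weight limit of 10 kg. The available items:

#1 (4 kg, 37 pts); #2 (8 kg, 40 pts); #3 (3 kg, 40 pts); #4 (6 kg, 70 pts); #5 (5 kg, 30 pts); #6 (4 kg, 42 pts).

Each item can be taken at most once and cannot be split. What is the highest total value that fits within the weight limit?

Check high-value combinations within 10 kg:
- #4+#6: weight 6+4=10, value 70+42=112
- #3+#4: weight 3+6=9, value 40+70=110
- #1+#4: weight 4+6=10, value 37+70=107
- #3+#6: weight 3+4=7, value 40+42=82
- #1+#6: weight 4+4=8, value 37+42=79
Best: 112 pts.

112 pts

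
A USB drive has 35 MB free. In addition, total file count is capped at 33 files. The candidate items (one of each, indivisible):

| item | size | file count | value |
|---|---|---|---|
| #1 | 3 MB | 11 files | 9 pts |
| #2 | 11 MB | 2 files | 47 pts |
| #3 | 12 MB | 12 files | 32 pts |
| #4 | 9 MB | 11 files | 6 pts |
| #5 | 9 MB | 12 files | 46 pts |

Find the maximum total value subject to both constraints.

Feasible sets respecting both limits:
- #2+#3+#5: size 32, file count 26, value 125
- #1+#2+#5: size 23, file count 25, value 102
- #2+#4+#5: size 29, file count 25, value 99
- #2+#5: size 20, file count 14, value 93
Best: 125 pts.

125 pts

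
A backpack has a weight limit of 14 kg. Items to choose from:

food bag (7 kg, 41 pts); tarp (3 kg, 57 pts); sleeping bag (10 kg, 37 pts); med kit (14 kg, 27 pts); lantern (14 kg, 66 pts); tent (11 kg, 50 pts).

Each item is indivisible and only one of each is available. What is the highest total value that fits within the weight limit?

This is a 0/1 knapsack; check combinations near the capacity.
- tarp+tent: weight 3+11=14, value 57+50=107
- food bag+tarp: weight 7+3=10, value 41+57=98
- tarp+sleeping bag: weight 3+10=13, value 57+37=94
- lantern: weight 14, value 66
Best: 107 pts.

107 pts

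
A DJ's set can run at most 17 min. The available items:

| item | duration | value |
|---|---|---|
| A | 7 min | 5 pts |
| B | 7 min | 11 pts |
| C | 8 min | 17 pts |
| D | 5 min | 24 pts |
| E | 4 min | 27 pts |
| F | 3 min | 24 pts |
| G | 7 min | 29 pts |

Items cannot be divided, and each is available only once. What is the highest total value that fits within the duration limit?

Check high-value combinations within 17 min:
- E+F+G: duration 4+3+7=14, value 27+24+29=80
- D+E+G: duration 5+4+7=16, value 24+27+29=80
- D+F+G: duration 5+3+7=15, value 24+24+29=77
- D+E+F: duration 5+4+3=12, value 24+27+24=75
- C+E+F: duration 8+4+3=15, value 17+27+24=68
Best: 80 pts.

80 pts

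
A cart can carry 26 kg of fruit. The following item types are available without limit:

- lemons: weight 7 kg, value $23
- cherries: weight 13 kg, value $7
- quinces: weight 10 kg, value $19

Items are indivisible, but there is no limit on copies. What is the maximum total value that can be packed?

Best value-per-unit is lemons at 23/7, and filling with it alone uses weight 3×7=21. No mix of the others beats 3×23 = 69.

$69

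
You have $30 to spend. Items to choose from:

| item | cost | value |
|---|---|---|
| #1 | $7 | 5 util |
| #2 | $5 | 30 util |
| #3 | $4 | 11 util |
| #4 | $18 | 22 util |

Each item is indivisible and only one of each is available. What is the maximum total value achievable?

Check high-value combinations within $30:
- #2+#3+#4: cost 5+4+18=27, value 30+11+22=63
- #1+#2+#4: cost 7+5+18=30, value 5+30+22=57
- #2+#4: cost 5+18=23, value 30+22=52
- #1+#2+#3: cost 7+5+4=16, value 5+30+11=46
- #2+#3: cost 5+4=9, value 30+11=41
Best: 63 util.

63 util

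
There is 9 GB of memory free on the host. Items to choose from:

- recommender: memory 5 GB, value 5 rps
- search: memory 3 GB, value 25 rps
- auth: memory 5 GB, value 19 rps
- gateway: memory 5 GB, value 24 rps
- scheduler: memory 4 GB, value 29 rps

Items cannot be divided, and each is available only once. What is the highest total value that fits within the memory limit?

54 rps

Check high-value combinations within 9 GB:
- search+scheduler: memory 3+4=7, value 25+29=54
- gateway+scheduler: memory 5+4=9, value 24+29=53
- search+gateway: memory 3+5=8, value 25+24=49
Best: 54 rps.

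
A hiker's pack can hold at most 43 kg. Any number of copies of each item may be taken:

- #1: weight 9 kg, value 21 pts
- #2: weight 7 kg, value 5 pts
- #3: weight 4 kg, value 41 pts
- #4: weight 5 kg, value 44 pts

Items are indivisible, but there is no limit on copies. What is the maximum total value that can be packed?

419 pts

Best value-per-unit is #3 at 41/4; filling with it alone gives 10×41 = 410.
Optimal mix: 7×#3 + 3×#4 → weight 43, value 419.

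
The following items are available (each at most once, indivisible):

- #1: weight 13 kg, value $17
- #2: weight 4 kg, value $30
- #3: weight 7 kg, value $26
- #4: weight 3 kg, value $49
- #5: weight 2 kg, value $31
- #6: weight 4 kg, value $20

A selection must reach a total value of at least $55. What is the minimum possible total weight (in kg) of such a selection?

5

Subsets with value ≥ 55, sorted by total weight:
- #4+#5: weight 5, value 80
- #2+#5: weight 6, value 61
- #2+#4: weight 7, value 79
Minimum weight: 5 kg.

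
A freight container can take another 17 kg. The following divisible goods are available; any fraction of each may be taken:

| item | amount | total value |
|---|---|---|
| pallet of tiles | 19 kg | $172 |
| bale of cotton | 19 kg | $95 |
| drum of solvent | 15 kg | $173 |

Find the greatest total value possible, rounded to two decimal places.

Take in order of value per unit:
- drum of solvent (173/15 per unit): all 15 → value 173, running total 173.00
- pallet of tiles (172/19 per unit): 2 of 19 → value 2×172/19 = 18.1053, running total 191.11
Total 191.11.

191.11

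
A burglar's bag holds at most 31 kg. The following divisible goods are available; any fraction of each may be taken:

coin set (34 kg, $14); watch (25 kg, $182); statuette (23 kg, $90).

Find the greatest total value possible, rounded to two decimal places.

205.48

Take in order of value per unit:
- watch (182/25 per unit): all 25 → value 182, running total 182.00
- statuette (90/23 per unit): 6 of 23 → value 6×90/23 = 23.4783, running total 205.48
Total 205.48.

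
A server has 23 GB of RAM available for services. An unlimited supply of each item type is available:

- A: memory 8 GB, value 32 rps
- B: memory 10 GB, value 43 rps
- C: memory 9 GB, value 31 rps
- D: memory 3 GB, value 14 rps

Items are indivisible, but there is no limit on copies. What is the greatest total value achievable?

Best value-per-unit is D at 14/3; filling with it alone gives 7×14 = 98.
Optimal mix: 1×A + 5×D → memory 23, value 102.

102 rps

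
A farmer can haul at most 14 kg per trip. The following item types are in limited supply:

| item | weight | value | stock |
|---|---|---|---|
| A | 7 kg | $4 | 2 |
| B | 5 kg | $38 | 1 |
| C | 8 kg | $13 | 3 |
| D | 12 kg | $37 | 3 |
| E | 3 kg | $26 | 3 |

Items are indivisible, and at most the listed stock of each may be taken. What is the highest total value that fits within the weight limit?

$116

Top feasible selections:
- 1×B + 3×E: weight 14, value 116
- 1×B + 2×E: weight 11, value 90
- 3×E: weight 9, value 78
- 1×C + 2×E: weight 14, value 65
Best: $116.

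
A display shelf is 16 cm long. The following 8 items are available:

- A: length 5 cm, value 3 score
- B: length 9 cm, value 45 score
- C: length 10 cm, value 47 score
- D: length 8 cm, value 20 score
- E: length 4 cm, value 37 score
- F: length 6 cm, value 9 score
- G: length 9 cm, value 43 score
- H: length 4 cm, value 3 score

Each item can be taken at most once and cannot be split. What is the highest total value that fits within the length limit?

Check high-value combinations within 16 cm:
- C+E: length 10+4=14, value 47+37=84
- B+E: length 9+4=13, value 45+37=82
- E+G: length 4+9=13, value 37+43=80
- D+E+H: length 8+4+4=16, value 20+37+3=60
- D+E: length 8+4=12, value 20+37=57
Best: 84 score.

84 score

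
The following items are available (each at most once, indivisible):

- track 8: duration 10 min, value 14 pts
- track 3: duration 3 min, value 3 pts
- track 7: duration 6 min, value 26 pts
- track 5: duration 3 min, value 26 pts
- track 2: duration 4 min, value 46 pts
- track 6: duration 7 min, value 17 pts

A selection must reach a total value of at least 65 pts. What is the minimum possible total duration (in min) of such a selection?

7

Subsets with value ≥ 65, sorted by total duration:
- track 5+track 2: duration 7, value 72
- track 3+track 5+track 2: duration 10, value 75
Minimum duration: 7 min.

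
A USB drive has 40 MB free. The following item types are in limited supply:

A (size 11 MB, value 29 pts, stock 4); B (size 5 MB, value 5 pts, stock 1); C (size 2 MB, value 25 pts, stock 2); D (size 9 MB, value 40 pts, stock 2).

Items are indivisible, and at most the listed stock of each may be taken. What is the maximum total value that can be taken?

164 pts

Top feasible selections:
- 1×A + 1×B + 2×C + 2×D: size 38, value 164
- 1×A + 2×C + 2×D: size 33, value 159
Best: 164 pts.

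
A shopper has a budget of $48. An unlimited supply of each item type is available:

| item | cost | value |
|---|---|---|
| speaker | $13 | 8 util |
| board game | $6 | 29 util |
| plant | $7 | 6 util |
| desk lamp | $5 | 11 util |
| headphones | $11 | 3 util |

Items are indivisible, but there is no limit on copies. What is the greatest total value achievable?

232 util

Best value-per-unit is board game at 29/6, and filling with it alone uses cost 8×6=48. No mix of the others beats 8×29 = 232.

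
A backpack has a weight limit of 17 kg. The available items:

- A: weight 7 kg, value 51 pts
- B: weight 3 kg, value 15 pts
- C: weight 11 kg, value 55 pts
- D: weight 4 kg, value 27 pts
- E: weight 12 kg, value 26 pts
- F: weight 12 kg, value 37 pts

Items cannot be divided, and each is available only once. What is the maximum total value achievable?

Check high-value combinations within 17 kg:
- A+B+D: weight 7+3+4=14, value 51+15+27=93
- C+D: weight 11+4=15, value 55+27=82
- A+D: weight 7+4=11, value 51+27=78
- B+C: weight 3+11=14, value 15+55=70
- A+B: weight 7+3=10, value 51+15=66
Best: 93 pts.

93 pts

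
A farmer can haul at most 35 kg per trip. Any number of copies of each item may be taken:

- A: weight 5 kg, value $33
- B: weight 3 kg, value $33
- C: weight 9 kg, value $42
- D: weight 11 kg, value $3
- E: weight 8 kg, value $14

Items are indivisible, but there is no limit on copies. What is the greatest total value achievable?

$363

Best value-per-unit is B at 33/3; filling with it alone gives 11×33 = 363.
Optimal mix: 1×A + 10×B → weight 35, value 363.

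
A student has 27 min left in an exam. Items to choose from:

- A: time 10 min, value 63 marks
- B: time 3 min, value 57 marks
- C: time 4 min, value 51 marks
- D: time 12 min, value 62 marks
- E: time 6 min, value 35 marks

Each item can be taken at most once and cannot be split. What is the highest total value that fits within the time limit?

206 marks

This is a 0/1 knapsack; check combinations near the capacity.
- A+B+C+E: time 10+3+4+6=23, value 63+57+51+35=206
- B+C+D+E: time 3+4+12+6=25, value 57+51+62+35=205
- A+B+D: time 10+3+12=25, value 63+57+62=182
Best: 206 marks.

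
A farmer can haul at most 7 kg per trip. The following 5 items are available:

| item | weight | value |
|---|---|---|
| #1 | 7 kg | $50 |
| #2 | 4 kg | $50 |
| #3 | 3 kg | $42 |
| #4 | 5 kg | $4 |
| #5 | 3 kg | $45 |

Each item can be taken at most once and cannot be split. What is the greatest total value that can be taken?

$95

Check high-value combinations within 7 kg:
- #2+#5: weight 4+3=7, value 50+45=95
- #2+#3: weight 4+3=7, value 50+42=92
- #3+#5: weight 3+3=6, value 42+45=87
- #2: weight 4, value 50
- #1: weight 7, value 50
Best: $95.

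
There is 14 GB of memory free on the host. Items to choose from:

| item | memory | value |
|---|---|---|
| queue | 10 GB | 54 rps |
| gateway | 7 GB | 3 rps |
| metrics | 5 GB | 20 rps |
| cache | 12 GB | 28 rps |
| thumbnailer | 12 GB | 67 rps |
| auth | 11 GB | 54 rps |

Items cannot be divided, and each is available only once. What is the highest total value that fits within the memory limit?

Check high-value combinations within 14 GB:
- thumbnailer: memory 12, value 67
- queue: memory 10, value 54
- auth: memory 11, value 54
- cache: memory 12, value 28
- gateway+metrics: memory 7+5=12, value 3+20=23
Best: 67 rps.

67 rps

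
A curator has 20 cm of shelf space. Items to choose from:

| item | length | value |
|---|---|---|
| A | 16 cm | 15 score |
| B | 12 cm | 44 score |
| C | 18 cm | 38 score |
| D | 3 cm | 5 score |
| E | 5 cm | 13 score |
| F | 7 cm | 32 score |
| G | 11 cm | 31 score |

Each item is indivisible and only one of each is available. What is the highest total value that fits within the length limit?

Check high-value combinations within 20 cm:
- B+F: length 12+7=19, value 44+32=76
- F+G: length 7+11=18, value 32+31=63
- B+D+E: length 12+3+5=20, value 44+5+13=62
- B+E: length 12+5=17, value 44+13=57
- D+E+F: length 3+5+7=15, value 5+13+32=50
Best: 76 score.

76 score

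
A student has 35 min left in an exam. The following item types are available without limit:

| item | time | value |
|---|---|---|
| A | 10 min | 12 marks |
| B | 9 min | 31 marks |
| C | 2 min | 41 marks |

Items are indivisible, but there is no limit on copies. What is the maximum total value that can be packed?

Best value-per-unit is C at 41/2, and filling with it alone uses time 17×2=34. No mix of the others beats 17×41 = 697.

697 marks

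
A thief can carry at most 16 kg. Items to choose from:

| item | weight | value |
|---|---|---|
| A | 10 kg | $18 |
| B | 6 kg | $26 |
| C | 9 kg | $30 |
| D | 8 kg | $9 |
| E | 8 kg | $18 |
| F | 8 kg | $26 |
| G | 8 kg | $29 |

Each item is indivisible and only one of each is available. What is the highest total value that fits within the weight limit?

This is a 0/1 knapsack; check combinations near the capacity.
- B+C: weight 6+9=15, value 26+30=56
- B+G: weight 6+8=14, value 26+29=55
- F+G: weight 8+8=16, value 26+29=55
- B+F: weight 6+8=14, value 26+26=52
- E+G: weight 8+8=16, value 18+29=47
Best: $56.

$56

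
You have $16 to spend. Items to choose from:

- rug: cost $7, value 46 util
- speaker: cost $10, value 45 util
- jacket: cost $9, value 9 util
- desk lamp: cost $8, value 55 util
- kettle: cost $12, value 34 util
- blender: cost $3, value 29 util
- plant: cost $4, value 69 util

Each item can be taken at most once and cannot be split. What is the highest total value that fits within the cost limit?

153 util

This is a 0/1 knapsack; check combinations near the capacity.
- desk lamp+blender+plant: cost 8+3+4=15, value 55+29+69=153
- rug+blender+plant: cost 7+3+4=14, value 46+29+69=144
- desk lamp+plant: cost 8+4=12, value 55+69=124
- rug+plant: cost 7+4=11, value 46+69=115
Best: 153 util.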